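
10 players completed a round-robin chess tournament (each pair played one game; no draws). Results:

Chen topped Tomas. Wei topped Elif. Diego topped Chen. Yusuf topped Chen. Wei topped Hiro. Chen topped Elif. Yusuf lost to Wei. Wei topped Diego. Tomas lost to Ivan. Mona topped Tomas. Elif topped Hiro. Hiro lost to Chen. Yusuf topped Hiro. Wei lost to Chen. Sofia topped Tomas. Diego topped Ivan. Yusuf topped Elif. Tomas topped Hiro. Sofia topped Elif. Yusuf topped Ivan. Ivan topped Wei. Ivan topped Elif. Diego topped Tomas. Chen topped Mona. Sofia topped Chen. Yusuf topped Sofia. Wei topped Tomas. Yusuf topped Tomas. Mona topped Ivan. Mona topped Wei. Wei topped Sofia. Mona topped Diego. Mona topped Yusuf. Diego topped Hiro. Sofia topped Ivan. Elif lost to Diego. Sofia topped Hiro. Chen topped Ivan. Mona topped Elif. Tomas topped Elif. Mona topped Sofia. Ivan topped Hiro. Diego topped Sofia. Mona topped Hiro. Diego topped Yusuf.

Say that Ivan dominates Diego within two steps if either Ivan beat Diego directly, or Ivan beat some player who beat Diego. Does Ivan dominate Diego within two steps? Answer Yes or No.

Yes

Ivan did not beat Diego directly.
Ivan beat Hiro, Tomas, Wei, Elif. Of those, Wei beat Diego.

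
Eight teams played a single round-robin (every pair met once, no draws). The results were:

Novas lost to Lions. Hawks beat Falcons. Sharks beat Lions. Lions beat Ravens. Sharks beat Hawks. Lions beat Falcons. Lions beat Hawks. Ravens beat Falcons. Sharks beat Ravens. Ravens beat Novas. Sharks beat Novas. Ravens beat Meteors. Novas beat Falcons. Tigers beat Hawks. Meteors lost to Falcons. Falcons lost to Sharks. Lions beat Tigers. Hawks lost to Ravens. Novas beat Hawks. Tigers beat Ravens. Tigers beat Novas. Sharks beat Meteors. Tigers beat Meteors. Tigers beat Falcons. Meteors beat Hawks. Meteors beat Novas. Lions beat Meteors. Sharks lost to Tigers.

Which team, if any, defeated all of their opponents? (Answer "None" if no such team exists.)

None

Highest win total is Tigers with 6 (out of 7 possible).
Tigers lost to Lions, so no team went undefeated.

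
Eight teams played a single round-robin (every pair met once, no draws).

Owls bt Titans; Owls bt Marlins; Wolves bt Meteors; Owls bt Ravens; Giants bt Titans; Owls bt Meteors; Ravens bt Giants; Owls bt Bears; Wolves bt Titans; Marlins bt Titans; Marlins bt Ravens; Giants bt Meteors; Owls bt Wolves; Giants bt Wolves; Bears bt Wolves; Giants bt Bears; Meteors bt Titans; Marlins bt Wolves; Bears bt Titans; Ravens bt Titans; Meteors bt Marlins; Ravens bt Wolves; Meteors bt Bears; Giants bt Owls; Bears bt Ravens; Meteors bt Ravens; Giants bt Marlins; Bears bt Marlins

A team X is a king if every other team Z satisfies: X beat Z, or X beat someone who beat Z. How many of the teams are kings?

Marlins cannot reach Bears, Owls in two steps.
Bears cannot reach Owls in two steps.
Wolves cannot reach Giants, Owls in two steps.
Ravens reaches everyone (king).
Giants reaches everyone (king).
Owls reaches everyone (king).
Meteors cannot reach Owls in two steps.
Titans cannot reach Marlins, Bears, Wolves, Ravens, Giants, Owls, Meteors in two steps.
Kings: Ravens, Giants, Owls — 3.

3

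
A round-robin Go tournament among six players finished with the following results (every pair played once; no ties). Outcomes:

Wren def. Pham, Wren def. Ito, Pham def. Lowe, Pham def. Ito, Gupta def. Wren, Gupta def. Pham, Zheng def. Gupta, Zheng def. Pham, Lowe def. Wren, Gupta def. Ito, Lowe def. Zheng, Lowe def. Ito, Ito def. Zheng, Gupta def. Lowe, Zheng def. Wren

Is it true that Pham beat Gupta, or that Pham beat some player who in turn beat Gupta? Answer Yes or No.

Pham did not beat Gupta directly.
Pham beat Ito, Lowe, but each of them lost to Gupta. No two-step path.

No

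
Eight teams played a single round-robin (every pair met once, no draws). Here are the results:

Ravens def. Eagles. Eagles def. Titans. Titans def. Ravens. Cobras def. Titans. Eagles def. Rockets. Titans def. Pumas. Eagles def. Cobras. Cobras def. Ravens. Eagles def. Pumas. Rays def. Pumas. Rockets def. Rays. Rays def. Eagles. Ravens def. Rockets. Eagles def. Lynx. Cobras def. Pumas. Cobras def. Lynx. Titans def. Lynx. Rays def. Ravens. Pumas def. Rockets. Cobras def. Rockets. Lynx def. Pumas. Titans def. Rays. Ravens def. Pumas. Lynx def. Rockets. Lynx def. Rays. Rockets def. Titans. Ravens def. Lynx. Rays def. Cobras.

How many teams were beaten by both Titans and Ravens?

Titans beat: Rays, Pumas, Ravens, Lynx.
Ravens beat: Eagles, Rockets, Pumas, Lynx.
Both beat: Pumas, Lynx — 2.

2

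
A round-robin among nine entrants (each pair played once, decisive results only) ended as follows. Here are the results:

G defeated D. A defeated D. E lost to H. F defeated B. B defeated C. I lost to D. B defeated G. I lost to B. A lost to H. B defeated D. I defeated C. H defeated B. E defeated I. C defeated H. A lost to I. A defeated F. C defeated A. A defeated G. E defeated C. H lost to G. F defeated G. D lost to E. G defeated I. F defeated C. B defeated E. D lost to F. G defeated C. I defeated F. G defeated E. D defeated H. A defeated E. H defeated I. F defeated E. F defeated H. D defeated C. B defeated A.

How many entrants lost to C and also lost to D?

1

C beat: A, H.
D beat: C, H, I.
Both beat: H — 1.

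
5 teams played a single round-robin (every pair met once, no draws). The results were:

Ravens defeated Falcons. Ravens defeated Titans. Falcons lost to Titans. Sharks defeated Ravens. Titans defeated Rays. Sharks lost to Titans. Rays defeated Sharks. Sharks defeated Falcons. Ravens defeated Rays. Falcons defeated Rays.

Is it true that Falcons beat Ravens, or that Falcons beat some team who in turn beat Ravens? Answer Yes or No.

No

Falcons did not beat Ravens directly.
Falcons beat Rays, but each of them lost to Ravens. No two-step path.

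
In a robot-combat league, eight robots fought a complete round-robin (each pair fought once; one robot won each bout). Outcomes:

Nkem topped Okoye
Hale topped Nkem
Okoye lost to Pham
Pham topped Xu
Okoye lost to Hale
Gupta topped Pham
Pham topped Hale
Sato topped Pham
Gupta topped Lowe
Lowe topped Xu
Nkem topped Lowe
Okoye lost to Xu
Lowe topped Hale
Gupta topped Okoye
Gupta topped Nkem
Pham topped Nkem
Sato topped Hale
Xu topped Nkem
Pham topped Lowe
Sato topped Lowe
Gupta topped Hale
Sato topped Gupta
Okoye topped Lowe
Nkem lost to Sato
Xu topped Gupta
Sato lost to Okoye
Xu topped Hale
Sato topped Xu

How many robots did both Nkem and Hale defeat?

Nkem beat: Lowe, Okoye.
Hale beat: Okoye, Nkem.
Both beat: Okoye — 1.

1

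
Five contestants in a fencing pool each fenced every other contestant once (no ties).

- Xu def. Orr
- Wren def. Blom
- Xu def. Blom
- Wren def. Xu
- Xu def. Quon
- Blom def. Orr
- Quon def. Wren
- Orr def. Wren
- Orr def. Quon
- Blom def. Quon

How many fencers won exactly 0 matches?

Win totals: Wren 2, Blom 2, Orr 2, Quon 1, Xu 3.
No fencer has exactly 0 wins.

0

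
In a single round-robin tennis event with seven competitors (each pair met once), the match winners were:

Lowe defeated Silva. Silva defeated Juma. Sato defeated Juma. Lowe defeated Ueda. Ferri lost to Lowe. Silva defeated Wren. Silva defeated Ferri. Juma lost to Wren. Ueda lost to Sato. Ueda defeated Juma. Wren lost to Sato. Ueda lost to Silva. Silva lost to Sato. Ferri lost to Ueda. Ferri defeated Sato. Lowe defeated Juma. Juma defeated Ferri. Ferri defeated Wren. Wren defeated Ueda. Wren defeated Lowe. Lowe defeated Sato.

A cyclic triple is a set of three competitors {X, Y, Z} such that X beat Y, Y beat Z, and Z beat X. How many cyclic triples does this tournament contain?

8

Win totals: Ferri 2, Lowe 5, Juma 1, Ueda 2, Silva 4, Wren 3, Sato 4.
A competitor with w wins dominates both others in C(w,2) triples; summing gives 1 + 10 + 0 + 1 + 6 + 3 + 6 = 27 transitive triples.
Total triples C(7,3) = 35, so cyclic triples = 35 − 27 = 8.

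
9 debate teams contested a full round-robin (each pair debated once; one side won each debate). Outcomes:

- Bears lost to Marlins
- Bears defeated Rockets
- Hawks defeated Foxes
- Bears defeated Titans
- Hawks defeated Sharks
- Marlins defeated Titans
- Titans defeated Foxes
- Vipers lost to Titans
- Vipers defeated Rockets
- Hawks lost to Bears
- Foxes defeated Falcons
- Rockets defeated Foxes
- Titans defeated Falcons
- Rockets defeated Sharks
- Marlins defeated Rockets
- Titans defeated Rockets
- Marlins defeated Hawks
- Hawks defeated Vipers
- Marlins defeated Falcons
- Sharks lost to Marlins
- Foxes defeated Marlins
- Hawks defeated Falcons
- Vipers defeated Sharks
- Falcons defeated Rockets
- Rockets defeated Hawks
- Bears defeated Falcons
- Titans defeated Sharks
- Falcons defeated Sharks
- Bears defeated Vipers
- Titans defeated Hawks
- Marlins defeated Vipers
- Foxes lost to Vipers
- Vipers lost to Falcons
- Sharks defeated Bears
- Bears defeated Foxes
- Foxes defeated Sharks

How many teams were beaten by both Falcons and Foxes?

1

Falcons beat: Vipers, Rockets, Sharks.
Foxes beat: Marlins, Sharks, Falcons.
Both beat: Sharks — 1.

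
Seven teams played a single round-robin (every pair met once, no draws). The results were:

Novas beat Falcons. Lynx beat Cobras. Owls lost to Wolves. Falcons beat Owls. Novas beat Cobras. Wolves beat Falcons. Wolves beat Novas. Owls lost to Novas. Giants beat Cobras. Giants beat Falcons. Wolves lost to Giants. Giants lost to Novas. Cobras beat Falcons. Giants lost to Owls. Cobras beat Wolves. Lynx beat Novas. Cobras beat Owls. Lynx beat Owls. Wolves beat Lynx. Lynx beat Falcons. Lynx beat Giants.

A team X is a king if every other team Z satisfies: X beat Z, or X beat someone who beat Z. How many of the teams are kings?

4

Giants reaches everyone (king).
Owls cannot reach Novas, Lynx in two steps.
Wolves reaches everyone (king).
Novas cannot reach Lynx in two steps.
Lynx reaches everyone (king).
Cobras reaches everyone (king).
Falcons cannot reach Wolves, Novas, Lynx, Cobras in two steps.
Kings: Giants, Wolves, Lynx, Cobras — 4.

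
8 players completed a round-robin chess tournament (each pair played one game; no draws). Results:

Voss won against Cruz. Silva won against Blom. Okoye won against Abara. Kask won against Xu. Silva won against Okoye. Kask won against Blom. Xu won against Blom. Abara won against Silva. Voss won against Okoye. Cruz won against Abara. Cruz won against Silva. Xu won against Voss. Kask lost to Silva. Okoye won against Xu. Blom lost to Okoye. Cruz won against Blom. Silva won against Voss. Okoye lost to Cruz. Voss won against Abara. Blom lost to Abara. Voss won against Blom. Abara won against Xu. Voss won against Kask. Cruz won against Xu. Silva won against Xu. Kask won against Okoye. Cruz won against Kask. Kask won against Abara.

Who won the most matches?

Cruz

Win totals: Abara 3, Cruz 6, Okoye 3, Xu 2, Silva 5, Voss 5, Blom 0, Kask 4.
Cruz leads with 6 wins (next highest: 5).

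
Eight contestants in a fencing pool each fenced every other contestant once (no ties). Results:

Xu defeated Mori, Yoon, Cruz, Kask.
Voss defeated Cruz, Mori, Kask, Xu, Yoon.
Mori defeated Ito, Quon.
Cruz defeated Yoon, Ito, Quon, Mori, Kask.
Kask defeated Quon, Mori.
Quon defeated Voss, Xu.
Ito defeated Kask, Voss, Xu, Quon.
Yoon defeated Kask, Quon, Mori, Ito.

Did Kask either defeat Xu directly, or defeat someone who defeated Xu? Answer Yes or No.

Kask did not beat Xu directly.
Kask beat Quon, Mori. Of those, Quon beat Xu.

Yes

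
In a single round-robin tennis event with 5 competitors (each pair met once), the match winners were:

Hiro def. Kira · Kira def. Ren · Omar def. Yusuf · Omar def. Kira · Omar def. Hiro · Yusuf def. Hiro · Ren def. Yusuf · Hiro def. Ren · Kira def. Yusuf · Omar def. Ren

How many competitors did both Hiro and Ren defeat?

0

Hiro beat: Ren, Kira.
Ren beat: Yusuf.
No one was beaten by both.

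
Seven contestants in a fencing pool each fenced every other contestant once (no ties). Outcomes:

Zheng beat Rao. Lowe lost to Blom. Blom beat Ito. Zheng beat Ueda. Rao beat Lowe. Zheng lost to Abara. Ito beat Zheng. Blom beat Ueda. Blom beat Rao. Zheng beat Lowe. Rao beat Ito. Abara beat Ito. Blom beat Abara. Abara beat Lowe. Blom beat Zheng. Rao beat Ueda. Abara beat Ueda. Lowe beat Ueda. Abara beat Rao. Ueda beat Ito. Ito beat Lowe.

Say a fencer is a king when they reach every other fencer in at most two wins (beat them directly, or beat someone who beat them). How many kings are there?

Lowe cannot reach Zheng, Abara, Blom, Rao in two steps.
Ueda cannot reach Abara, Blom, Rao in two steps.
Zheng cannot reach Abara, Blom in two steps.
Ito cannot reach Abara, Blom in two steps.
Abara cannot reach Blom in two steps.
Blom reaches everyone (king).
Rao cannot reach Abara, Blom in two steps.
Kings: Blom — 1.

1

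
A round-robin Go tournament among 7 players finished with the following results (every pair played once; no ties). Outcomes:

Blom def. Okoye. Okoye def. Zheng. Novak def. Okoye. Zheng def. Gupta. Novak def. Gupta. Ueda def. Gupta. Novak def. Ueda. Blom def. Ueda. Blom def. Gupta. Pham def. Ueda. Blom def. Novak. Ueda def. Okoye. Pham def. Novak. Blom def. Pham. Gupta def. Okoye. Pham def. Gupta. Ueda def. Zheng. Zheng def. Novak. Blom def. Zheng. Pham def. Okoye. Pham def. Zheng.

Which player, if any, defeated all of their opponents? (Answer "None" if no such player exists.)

Blom has 6 wins out of 6 opponents — a perfect record.

Blom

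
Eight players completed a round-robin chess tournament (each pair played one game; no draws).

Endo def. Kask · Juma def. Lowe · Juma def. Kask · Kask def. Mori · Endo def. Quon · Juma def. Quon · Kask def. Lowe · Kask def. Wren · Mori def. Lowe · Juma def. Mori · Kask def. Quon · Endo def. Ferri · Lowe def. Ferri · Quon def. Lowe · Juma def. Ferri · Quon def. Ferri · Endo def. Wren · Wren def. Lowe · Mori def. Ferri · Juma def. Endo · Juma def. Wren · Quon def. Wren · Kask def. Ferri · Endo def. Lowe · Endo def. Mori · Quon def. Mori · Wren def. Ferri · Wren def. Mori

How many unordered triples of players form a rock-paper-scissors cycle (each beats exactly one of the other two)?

0

Win totals: Mori 2, Ferri 0, Kask 5, Quon 4, Wren 3, Juma 7, Lowe 1, Endo 6.
A player with w wins dominates both others in C(w,2) triples; summing gives 1 + 0 + 10 + 6 + 3 + 21 + 0 + 15 = 56 transitive triples.
Total triples C(8,3) = 56, so cyclic triples = 56 − 56 = 0.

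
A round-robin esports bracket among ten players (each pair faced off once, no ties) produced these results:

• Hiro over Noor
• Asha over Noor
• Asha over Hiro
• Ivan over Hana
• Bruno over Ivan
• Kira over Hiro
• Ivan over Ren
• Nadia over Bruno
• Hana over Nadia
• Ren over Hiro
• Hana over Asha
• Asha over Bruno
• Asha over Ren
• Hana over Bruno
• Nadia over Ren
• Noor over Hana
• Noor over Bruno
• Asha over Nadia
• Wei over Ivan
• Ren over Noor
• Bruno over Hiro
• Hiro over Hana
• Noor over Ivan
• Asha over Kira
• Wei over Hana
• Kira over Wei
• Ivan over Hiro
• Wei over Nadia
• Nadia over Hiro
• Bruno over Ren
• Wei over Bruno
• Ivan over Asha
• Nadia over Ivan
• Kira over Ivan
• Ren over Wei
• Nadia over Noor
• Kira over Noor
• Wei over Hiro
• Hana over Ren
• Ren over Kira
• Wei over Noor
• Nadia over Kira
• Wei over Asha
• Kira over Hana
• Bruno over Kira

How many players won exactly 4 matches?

4

Win totals: Nadia 6, Hana 4, Asha 6, Ren 4, Wei 7, Noor 3, Kira 5, Hiro 2, Bruno 4, Ivan 4.
Exactly 4: Hana, Ren, Bruno, Ivan — 4 players.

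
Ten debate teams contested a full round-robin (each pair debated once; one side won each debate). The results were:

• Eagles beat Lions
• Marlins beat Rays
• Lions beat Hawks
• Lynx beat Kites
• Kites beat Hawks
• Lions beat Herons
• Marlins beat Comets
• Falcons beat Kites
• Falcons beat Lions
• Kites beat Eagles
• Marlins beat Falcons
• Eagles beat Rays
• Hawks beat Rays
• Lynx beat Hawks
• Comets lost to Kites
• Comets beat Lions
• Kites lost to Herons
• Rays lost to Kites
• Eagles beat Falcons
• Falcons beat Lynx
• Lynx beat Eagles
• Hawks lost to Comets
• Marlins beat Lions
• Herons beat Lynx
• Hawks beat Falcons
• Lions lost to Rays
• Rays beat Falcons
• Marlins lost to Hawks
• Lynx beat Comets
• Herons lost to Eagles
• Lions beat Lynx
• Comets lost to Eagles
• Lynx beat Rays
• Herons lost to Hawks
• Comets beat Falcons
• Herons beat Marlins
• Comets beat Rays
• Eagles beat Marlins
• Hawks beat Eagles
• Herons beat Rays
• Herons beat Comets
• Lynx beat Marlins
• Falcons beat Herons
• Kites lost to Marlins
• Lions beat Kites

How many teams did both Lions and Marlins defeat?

Lions beat: Kites, Lynx, Hawks, Herons.
Marlins beat: Kites, Lions, Falcons, Rays, Comets.
Both beat: Kites — 1.

1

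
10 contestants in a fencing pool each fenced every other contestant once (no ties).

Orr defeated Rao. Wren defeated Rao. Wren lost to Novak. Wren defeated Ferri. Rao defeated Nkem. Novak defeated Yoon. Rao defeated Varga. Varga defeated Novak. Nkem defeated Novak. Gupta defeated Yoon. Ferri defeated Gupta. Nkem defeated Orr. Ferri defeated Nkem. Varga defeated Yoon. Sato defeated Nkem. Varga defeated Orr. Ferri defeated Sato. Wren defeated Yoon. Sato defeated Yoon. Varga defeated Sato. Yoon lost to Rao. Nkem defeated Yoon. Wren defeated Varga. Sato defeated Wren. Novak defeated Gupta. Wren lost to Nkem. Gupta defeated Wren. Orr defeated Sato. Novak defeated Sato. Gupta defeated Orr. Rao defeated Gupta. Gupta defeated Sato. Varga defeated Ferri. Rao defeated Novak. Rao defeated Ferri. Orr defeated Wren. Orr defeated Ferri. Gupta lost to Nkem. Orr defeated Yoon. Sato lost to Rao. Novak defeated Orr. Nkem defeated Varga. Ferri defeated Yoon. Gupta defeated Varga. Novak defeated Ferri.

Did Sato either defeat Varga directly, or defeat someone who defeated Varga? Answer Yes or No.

Yes

Sato did not beat Varga directly.
Sato beat Yoon, Wren, Nkem. Of those, Wren beat Varga.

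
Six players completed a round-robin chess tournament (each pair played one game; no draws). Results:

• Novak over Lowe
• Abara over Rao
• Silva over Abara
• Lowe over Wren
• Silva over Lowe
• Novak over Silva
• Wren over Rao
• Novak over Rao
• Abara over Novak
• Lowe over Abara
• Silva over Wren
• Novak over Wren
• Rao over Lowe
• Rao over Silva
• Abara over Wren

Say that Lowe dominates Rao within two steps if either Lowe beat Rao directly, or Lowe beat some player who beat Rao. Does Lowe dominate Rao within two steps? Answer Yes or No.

Yes

Lowe did not beat Rao directly.
Lowe beat Wren, Abara. Of those, Wren beat Rao.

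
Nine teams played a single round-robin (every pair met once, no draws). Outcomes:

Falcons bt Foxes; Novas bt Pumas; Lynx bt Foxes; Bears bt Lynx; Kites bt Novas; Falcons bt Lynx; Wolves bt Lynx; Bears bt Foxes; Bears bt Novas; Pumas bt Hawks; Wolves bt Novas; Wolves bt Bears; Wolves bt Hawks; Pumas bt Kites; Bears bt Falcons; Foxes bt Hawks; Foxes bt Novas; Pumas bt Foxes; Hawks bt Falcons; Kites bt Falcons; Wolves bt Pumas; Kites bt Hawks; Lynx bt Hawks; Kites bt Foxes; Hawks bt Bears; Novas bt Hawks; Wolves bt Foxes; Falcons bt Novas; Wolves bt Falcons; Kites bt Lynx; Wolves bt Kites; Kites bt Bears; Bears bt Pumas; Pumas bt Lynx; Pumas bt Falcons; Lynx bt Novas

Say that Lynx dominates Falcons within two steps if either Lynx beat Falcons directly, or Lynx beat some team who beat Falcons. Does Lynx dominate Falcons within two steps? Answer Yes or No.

Lynx did not beat Falcons directly.
Lynx beat Hawks, Novas, Foxes. Of those, Hawks beat Falcons.

Yes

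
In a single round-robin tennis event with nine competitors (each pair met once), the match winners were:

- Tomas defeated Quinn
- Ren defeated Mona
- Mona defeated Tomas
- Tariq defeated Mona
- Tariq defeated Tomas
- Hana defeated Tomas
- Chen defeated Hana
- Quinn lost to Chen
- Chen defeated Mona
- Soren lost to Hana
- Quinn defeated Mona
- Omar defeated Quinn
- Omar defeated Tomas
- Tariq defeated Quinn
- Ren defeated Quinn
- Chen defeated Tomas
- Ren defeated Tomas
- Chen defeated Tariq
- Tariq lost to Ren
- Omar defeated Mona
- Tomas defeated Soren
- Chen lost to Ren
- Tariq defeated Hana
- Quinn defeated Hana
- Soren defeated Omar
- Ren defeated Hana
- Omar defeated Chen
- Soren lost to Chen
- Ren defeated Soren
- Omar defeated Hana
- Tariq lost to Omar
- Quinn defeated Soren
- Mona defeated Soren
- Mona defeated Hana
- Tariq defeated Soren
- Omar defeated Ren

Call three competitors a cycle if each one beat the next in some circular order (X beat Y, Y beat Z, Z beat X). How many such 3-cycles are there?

Win totals: Hana 2, Ren 7, Tariq 5, Soren 1, Tomas 2, Chen 6, Omar 7, Mona 3, Quinn 3.
A competitor with w wins dominates both others in C(w,2) triples; summing gives 1 + 21 + 10 + 0 + 1 + 15 + 21 + 3 + 3 = 75 transitive triples.
Total triples C(9,3) = 84, so cyclic triples = 84 − 75 = 9.

9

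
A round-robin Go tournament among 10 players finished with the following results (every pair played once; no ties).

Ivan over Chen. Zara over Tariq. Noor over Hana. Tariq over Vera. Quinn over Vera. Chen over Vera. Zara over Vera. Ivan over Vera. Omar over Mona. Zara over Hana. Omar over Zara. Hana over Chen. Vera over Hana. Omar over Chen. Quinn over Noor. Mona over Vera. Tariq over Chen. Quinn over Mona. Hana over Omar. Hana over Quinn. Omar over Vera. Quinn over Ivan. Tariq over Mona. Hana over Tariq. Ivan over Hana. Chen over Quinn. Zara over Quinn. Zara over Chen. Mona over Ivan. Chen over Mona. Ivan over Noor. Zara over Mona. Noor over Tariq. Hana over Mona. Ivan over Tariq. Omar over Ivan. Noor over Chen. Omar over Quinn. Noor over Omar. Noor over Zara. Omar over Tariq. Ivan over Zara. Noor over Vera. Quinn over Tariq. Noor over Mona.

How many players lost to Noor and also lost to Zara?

5

Noor beat: Zara, Omar, Chen, Mona, Vera, Tariq, Hana.
Zara beat: Chen, Mona, Vera, Tariq, Quinn, Hana.
Both beat: Chen, Mona, Vera, Tariq, Hana — 5.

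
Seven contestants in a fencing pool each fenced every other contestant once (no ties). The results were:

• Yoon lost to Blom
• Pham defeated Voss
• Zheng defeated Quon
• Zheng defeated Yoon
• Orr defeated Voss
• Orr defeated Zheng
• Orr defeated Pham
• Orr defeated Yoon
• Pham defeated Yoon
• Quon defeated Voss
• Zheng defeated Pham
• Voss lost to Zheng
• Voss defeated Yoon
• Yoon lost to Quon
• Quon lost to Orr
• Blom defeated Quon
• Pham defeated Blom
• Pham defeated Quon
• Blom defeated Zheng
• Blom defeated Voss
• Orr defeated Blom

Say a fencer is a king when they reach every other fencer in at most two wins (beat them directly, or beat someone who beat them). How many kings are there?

1

Pham cannot reach Orr in two steps.
Blom cannot reach Orr in two steps.
Quon cannot reach Pham, Blom, Orr, Zheng in two steps.
Orr reaches everyone (king).
Voss cannot reach Pham, Blom, Quon, Orr, Zheng in two steps.
Yoon cannot reach Pham, Blom, Quon, Orr, Voss, Zheng in two steps.
Zheng cannot reach Orr in two steps.
Kings: Orr — 1.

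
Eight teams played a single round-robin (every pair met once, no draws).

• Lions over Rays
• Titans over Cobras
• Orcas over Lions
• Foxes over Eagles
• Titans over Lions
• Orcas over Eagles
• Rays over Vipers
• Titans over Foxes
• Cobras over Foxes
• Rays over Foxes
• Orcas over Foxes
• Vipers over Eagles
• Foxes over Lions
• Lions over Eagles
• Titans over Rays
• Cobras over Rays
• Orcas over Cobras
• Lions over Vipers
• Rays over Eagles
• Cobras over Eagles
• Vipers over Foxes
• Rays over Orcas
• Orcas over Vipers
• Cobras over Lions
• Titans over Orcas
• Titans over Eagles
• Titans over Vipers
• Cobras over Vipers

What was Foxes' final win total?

2

Foxes' results: beat Eagles, Lions; lost to Orcas, Titans, Cobras, Vipers, Rays.
That is 2 wins.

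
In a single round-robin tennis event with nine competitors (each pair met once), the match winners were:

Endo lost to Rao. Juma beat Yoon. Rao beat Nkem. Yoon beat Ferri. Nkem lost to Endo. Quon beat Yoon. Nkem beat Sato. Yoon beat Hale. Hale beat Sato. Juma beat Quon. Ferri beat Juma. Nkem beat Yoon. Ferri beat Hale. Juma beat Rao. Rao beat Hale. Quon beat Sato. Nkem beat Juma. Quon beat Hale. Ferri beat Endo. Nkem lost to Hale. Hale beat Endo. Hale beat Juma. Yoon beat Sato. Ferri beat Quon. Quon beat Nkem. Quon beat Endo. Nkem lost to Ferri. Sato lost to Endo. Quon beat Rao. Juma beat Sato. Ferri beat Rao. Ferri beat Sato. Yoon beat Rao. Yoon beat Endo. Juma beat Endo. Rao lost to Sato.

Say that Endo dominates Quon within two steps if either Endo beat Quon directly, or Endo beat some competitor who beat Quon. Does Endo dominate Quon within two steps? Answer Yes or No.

No

Endo did not beat Quon directly.
Endo beat Nkem, Sato, but each of them lost to Quon. No two-step path.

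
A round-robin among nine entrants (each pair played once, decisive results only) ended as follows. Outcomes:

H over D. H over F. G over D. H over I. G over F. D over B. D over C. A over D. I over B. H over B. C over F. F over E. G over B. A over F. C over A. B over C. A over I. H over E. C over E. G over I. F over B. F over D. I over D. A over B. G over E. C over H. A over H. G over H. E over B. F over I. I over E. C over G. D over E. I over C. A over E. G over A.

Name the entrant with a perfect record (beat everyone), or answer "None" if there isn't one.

None

Highest win total is G with 7 (out of 8 possible).
G lost to C, so no entrant went undefeated.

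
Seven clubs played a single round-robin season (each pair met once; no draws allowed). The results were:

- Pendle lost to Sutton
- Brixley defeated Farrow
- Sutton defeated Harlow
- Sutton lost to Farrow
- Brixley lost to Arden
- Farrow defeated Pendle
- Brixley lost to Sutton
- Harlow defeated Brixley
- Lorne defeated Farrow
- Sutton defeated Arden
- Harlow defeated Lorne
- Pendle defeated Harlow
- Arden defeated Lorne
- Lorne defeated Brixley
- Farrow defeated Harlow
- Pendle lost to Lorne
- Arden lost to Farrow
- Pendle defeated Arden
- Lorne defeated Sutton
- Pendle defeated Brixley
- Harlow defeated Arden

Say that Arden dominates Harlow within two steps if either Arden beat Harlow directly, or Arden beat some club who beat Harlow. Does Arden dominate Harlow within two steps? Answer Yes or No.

Arden did not beat Harlow directly.
Arden beat Lorne, Brixley, but each of them lost to Harlow. No two-step path.

No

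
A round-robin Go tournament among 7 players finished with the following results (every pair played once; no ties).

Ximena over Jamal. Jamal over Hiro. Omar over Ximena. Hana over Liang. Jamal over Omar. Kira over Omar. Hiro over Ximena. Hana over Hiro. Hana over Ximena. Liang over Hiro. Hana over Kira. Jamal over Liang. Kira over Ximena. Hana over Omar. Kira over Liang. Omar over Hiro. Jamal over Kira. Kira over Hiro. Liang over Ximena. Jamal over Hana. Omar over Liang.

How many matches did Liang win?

Liang's results: beat Ximena, Hiro; lost to Jamal, Hana, Kira, Omar.
That is 2 wins.

2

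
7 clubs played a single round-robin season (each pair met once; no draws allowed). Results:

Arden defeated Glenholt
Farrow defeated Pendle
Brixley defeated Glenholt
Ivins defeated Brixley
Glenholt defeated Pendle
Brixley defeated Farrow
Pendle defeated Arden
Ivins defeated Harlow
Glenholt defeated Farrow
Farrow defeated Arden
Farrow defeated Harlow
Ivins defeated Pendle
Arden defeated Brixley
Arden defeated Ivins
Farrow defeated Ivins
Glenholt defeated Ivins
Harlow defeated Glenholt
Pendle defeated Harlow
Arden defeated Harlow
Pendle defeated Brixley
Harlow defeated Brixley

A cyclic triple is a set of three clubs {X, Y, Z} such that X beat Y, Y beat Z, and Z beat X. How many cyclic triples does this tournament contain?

Win totals: Pendle 3, Glenholt 3, Farrow 4, Harlow 2, Brixley 2, Ivins 3, Arden 4.
A club with w wins dominates both others in C(w,2) triples; summing gives 3 + 3 + 6 + 1 + 1 + 3 + 6 = 23 transitive triples.
Total triples C(7,3) = 35, so cyclic triples = 35 − 23 = 12.

12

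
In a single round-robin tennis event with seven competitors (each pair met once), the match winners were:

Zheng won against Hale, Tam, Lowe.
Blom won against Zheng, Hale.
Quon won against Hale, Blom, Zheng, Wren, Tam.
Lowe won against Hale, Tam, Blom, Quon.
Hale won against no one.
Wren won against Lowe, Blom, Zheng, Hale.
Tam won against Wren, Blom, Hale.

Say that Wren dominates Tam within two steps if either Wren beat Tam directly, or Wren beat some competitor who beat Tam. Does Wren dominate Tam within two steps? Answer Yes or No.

Wren did not beat Tam directly.
Wren beat Blom, Hale, Zheng, Lowe. Of those, Zheng beat Tam.

Yes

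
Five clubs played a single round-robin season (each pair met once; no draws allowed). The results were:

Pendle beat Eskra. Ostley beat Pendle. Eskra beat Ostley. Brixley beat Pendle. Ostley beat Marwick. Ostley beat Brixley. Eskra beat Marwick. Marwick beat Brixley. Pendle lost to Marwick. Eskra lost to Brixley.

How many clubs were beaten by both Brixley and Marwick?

1

Brixley beat: Pendle, Eskra.
Marwick beat: Brixley, Pendle.
Both beat: Pendle — 1.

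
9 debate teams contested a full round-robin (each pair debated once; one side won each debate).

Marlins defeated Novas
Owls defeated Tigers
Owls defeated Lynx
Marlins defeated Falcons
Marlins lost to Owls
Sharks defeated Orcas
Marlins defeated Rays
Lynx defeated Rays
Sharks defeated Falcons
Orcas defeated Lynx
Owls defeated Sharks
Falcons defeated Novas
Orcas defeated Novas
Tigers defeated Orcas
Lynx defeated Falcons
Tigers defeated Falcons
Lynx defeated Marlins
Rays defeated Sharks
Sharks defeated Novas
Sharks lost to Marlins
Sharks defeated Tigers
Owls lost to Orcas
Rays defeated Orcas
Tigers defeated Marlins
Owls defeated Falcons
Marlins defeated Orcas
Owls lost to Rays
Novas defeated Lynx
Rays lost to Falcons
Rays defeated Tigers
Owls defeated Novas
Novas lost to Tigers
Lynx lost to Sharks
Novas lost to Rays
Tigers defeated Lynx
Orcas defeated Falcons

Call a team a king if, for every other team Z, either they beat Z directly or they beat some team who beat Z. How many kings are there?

Tigers reaches everyone (king).
Falcons cannot reach Marlins in two steps.
Rays reaches everyone (king).
Sharks reaches everyone (king).
Novas cannot reach Tigers, Sharks, Owls, Orcas in two steps.
Lynx reaches everyone (king).
Marlins reaches everyone (king).
Owls reaches everyone (king).
Orcas reaches everyone (king).
Kings: Tigers, Rays, Sharks, Lynx, Marlins, Owls, Orcas — 7.

7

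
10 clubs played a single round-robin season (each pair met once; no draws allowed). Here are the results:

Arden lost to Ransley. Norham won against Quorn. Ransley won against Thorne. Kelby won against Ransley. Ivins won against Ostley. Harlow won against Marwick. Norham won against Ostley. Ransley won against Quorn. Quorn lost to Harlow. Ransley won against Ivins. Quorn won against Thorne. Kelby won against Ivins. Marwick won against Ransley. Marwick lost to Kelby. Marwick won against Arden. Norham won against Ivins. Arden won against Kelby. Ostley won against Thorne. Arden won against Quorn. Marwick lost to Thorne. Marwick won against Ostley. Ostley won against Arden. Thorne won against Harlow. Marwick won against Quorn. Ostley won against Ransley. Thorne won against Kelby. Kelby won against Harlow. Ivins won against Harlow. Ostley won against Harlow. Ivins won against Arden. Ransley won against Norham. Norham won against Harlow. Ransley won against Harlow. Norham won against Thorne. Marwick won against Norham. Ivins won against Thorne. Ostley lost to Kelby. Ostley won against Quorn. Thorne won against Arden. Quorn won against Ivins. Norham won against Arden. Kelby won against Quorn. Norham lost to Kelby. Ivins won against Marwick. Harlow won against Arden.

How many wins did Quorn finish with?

2

Quorn's results: beat Thorne, Ivins; lost to Ransley, Marwick, Norham, Arden, Ostley, Harlow, Kelby.
That is 2 wins.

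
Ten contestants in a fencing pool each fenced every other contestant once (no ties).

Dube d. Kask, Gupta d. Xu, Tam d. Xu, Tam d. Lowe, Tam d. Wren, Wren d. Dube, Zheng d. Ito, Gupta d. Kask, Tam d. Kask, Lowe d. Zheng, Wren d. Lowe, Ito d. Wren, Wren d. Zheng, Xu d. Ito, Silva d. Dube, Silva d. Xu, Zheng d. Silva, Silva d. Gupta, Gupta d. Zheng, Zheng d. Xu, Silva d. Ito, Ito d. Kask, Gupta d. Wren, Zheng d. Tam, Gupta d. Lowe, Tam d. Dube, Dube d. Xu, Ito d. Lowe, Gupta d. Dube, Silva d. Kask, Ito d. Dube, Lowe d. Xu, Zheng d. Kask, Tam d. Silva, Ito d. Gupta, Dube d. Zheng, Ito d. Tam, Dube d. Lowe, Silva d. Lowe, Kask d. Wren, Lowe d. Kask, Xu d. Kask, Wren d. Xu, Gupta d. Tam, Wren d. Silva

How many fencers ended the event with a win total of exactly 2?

Win totals: Lowe 3, Xu 2, Tam 6, Gupta 7, Dube 4, Ito 6, Wren 5, Silva 6, Zheng 5, Kask 1.
Exactly 2: Xu — 1 fencer.

1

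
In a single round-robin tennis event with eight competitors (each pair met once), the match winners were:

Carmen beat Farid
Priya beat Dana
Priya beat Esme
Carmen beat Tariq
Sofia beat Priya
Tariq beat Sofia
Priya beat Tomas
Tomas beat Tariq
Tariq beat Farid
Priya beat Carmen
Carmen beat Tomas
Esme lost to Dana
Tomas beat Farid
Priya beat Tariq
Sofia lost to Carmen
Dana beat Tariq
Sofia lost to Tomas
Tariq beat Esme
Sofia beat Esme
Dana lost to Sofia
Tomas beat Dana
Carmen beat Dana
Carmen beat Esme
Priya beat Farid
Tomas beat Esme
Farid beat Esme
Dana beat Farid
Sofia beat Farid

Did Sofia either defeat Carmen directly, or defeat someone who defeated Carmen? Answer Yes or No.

Sofia did not beat Carmen directly.
Sofia beat Farid, Priya, Dana, Esme. Of those, Priya beat Carmen.

Yes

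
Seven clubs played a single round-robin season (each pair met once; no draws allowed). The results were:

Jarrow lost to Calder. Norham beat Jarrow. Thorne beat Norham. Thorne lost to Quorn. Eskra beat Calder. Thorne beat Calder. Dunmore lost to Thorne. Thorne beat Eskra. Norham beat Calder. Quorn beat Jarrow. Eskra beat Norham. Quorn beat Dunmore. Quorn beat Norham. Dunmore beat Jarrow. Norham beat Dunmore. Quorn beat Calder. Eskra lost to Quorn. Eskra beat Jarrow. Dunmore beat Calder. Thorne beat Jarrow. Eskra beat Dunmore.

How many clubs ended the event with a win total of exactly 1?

Win totals: Eskra 4, Jarrow 0, Dunmore 2, Calder 1, Norham 3, Thorne 5, Quorn 6.
Exactly 1: Calder — 1 club.

1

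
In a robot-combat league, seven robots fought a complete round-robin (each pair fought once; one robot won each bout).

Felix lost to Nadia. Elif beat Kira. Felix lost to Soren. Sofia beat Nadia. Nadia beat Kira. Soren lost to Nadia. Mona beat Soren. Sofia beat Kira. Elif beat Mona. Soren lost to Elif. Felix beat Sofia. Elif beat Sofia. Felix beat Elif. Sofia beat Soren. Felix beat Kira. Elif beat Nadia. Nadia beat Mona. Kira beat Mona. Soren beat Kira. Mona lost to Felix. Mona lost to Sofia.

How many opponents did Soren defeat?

2

Soren's results: beat Kira, Felix; lost to Mona, Elif, Nadia, Sofia.
That is 2 wins.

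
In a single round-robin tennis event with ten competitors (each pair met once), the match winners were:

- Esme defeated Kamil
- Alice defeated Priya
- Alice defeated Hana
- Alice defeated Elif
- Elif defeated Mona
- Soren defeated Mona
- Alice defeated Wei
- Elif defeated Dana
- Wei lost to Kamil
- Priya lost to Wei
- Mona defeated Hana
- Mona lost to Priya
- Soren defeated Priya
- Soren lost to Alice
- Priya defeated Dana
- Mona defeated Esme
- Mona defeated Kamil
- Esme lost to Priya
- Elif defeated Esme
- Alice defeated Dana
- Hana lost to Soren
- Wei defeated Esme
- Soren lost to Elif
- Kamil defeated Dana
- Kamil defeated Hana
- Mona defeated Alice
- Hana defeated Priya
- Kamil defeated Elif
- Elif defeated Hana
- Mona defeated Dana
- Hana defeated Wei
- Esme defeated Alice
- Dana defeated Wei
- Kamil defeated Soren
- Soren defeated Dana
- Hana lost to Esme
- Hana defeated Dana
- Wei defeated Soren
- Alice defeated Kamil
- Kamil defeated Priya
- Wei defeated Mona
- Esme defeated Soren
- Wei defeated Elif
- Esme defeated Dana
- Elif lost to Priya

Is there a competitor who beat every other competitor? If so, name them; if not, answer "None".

None

Highest win total is Alice with 7 (out of 9 possible).
Alice lost to Esme, Mona, so no competitor went undefeated.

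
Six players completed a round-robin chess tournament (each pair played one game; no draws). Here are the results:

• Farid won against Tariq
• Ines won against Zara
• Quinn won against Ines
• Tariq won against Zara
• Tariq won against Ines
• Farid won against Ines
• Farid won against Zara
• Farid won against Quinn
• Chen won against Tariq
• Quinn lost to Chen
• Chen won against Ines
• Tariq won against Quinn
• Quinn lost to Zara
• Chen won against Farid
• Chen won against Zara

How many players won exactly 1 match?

Win totals: Tariq 3, Chen 5, Zara 1, Ines 1, Quinn 1, Farid 4.
Exactly 1: Zara, Ines, Quinn — 3 players.

3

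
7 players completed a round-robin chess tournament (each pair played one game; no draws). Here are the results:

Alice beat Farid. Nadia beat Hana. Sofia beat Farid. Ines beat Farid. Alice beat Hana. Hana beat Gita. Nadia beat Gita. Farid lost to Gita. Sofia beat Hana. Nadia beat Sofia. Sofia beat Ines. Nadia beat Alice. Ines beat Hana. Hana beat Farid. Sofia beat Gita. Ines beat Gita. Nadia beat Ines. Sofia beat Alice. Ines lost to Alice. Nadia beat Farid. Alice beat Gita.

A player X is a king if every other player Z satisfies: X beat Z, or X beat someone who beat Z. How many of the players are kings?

Farid cannot reach Nadia, Alice, Ines, Hana, Sofia, Gita in two steps.
Nadia reaches everyone (king).
Alice cannot reach Nadia, Sofia in two steps.
Ines cannot reach Nadia, Alice, Sofia in two steps.
Hana cannot reach Nadia, Alice, Ines, Sofia in two steps.
Sofia cannot reach Nadia in two steps.
Gita cannot reach Nadia, Alice, Ines, Hana, Sofia in two steps.
Kings: Nadia — 1.

1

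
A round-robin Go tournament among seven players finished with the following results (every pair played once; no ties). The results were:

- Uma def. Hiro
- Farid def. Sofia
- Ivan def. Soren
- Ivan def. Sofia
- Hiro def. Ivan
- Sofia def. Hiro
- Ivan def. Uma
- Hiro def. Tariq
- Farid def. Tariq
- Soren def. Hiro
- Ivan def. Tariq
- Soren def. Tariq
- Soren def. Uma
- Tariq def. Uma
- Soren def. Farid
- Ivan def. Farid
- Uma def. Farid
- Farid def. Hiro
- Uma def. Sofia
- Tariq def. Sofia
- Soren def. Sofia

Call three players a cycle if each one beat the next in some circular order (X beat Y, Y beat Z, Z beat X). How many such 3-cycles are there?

7

Win totals: Uma 3, Tariq 2, Sofia 1, Hiro 2, Ivan 5, Farid 3, Soren 5.
A player with w wins dominates both others in C(w,2) triples; summing gives 3 + 1 + 0 + 1 + 10 + 3 + 10 = 28 transitive triples.
Total triples C(7,3) = 35, so cyclic triples = 35 − 28 = 7.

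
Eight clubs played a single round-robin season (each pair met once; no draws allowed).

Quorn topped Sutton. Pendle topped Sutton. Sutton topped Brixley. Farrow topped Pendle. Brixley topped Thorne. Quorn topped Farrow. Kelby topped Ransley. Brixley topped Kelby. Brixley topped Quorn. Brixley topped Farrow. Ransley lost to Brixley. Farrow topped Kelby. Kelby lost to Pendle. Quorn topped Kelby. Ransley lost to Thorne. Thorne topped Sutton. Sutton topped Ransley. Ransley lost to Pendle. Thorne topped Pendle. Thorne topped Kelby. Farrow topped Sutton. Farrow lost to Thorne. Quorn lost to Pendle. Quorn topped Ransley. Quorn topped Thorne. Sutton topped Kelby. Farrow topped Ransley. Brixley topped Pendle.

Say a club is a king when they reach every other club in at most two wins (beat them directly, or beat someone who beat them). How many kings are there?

5

Pendle reaches everyone (king).
Quorn reaches everyone (king).
Brixley reaches everyone (king).
Ransley cannot reach Pendle, Quorn, Brixley, Sutton, Farrow, Kelby, Thorne in two steps.
Sutton reaches everyone (king).
Farrow cannot reach Thorne in two steps.
Kelby cannot reach Pendle, Quorn, Brixley, Sutton, Farrow, Thorne in two steps.
Thorne reaches everyone (king).
Kings: Pendle, Quorn, Brixley, Sutton, Thorne — 5.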